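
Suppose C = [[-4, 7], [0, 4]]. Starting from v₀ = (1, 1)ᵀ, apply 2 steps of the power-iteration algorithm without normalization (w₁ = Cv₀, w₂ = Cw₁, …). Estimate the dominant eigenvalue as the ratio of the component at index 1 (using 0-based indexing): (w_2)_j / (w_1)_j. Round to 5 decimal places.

λ ≈ 4.00000

w1 = Cv₀ = (3, 4)
w2 = Cw1 = (16, 16)
Ratio at component: 16 / 4 = 4.00000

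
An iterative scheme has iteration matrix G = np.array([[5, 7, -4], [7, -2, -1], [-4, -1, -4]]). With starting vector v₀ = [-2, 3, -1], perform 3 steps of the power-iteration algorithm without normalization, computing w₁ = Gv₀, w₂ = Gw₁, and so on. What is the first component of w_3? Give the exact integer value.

w1 = Gv₀ = (15, -19, 9)
w2 = Gw1 = (-94, 134, -77)
w3 = Gw2 = (776, -849, 550)
The requested component of w3 is 776.

776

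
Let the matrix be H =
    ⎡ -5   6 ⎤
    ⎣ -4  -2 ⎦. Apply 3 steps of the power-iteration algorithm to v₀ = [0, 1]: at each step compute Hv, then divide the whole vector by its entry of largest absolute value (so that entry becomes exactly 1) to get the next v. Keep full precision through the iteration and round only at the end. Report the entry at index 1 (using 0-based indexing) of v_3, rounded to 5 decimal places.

1.00000

Hv0 = (6.000000, -2.000000); divide by 6.000000 → v1 = (1.000000, -0.333333)
Hv1 = (-7.000000, -3.333333); divide by -7.000000 → v2 = (1.000000, 0.476190)
Hv2 = (-2.142857, -4.952381); divide by -4.952381 → v3 = (0.432692, 1.000000)
Requested entry of v3: 208/208 = 1.00000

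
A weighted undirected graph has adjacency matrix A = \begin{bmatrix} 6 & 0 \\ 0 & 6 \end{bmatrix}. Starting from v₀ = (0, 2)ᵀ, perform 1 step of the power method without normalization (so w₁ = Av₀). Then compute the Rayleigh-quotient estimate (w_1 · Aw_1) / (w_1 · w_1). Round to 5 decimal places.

w1 = Av₀ = (6·0 + 0·2; 0·0 + 6·2) = (0, 12)
Aw1 = (0, 72)
w1·Aw1 = 0·0 + 12·72 = 864; w1·w1 = 0·0 + 12·12 = 144
λ ≈ 864/144 = 6.00000

6.00000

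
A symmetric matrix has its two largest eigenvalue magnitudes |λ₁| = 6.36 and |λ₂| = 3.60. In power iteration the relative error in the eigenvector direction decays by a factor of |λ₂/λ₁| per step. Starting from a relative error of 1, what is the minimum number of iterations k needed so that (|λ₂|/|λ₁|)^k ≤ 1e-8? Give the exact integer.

33

|λ₂/λ₁| = 3.60/6.36 = 0.56604
Need k ≥ ln(1e-8) / ln(0.56604) = -18.4207 / -0.5691 ≈ 32.368
Smallest integer k satisfying the bound: 33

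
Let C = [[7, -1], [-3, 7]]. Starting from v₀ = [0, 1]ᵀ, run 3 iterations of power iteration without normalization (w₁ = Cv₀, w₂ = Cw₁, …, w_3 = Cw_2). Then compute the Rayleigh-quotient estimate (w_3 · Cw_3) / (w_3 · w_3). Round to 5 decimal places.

w1 = Cv₀ = (-1, 7)
w2 = Cw1 = (-14, 52)
w3 = Cw2 = (-150, 406)
Cw3 = (-1456, 3292)
w3·Cw3 = (-150)·(-1456) + 406·3292 = 1554952; w3·w3 = (-150)·(-150) + 406·406 = 187336
λ ≈ 1554952/187336 = 8.30034

8.30034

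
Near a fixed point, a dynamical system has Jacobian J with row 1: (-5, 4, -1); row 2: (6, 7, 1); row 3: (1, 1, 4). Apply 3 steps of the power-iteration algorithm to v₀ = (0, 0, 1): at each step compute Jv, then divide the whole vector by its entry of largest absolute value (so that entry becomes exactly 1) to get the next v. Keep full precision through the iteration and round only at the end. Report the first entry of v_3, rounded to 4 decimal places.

-0.2593

Jv0 = (-1.00000, 1.00000, 4.00000); divide by 4.00000 → v1 = (-0.25000, 0.25000, 1.00000)
Jv1 = (1.25000, 1.25000, 4.00000); divide by 4.00000 → v2 = (0.31250, 0.31250, 1.00000)
Jv2 = (-1.31250, 5.06250, 4.62500); divide by 5.06250 → v3 = (-0.25926, 1.00000, 0.91358)
Requested entry of v3: -21/81 = -0.2593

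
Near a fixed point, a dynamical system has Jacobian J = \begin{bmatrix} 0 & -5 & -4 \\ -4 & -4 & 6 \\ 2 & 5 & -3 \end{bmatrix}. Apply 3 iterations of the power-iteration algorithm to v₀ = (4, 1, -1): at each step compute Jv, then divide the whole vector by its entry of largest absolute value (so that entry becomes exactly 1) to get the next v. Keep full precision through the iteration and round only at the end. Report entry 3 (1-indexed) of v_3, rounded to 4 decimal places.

Jv0 = (-1.00000, -26.00000, 16.00000); divide by -26.00000 → v1 = (0.03846, 1.00000, -0.61538)
Jv1 = (-2.53846, -7.84615, 6.92308); divide by -7.84615 → v2 = (0.32353, 1.00000, -0.88235)
Jv2 = (-1.47059, -10.58824, 8.29412); divide by -10.58824 → v3 = (0.13889, 1.00000, -0.78333)
Requested entry of v3: 1692/-2160 = -0.7833

-0.7833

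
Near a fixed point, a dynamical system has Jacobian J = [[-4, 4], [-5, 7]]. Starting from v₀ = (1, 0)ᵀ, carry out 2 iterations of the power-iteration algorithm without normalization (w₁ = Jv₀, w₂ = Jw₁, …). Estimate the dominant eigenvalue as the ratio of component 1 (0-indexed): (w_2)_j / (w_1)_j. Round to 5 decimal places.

w1 = Jv₀ = (-4, -5)
w2 = Jw1 = (-4, -15)
Ratio at component: -15 / -5 = 3.00000

λ ≈ 3.00000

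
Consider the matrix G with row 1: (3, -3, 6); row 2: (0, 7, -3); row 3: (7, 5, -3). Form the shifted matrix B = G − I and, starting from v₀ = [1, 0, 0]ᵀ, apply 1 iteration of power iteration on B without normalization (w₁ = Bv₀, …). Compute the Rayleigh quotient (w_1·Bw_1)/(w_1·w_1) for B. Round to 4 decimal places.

-0.1132

B = G − I has rows (2, -3, 6); (0, 6, -3); (7, 5, -4)
w1 = Bv₀ = (2·1 + (-3)·0 + 6·0; 0·1 + 6·0 + (-3)·0; 7·1 + 5·0 + (-4)·0) = (2, 0, 7)
Bw1 = (46, -21, -14)
w1·Bw1 = -6; w1·w1 = 53; μ ≈ -6/53 = -0.1132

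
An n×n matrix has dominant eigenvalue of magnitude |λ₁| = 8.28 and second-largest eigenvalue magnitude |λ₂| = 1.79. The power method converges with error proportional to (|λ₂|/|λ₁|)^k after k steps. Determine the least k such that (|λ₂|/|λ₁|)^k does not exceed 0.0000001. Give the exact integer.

11

|λ₂/λ₁| = 1.79/8.28 = 0.21618
Need k ≥ ln(0.0000001) / ln(0.21618) = -16.1181 / -1.5316 ≈ 10.524
Smallest integer k satisfying the bound: 11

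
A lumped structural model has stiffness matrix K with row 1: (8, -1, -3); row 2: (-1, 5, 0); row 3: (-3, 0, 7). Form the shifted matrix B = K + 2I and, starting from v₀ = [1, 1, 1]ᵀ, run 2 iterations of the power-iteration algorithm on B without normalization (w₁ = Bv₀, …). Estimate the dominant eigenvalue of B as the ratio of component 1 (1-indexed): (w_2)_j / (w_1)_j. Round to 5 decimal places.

μ ≈ 6.00000

B = K + 2I has rows (10, -1, -3); (-1, 7, 0); (-3, 0, 9)
w1 = Bv₀ = (10·1 + (-1)·1 + (-3)·1; (-1)·1 + 7·1 + 0·1; (-3)·1 + 0·1 + 9·1) = (6, 6, 6)
w2 = Bw1 = (10·6 + (-1)·6 + (-3)·6; (-1)·6 + 7·6 + 0·6; (-3)·6 + 0·6 + 9·6) = (36, 36, 36)
Ratio: 36/6 = 6.00000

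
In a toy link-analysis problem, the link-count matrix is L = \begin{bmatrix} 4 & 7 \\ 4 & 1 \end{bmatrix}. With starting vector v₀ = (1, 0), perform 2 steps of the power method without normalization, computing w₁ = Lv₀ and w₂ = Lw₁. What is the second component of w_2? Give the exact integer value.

w1 = Lv₀ = (4·1 + 7·0; 4·1 + 1·0) = (4, 4)
w2 = Lw1 = (4·4 + 7·4; 4·4 + 1·4) = (44, 20)
The requested component of w2 is 20.

20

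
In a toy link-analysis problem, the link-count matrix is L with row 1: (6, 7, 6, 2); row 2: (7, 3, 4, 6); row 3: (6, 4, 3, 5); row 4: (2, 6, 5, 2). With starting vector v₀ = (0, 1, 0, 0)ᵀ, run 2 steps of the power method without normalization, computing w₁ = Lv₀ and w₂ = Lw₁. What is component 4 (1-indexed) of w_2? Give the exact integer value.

w1 = Lv₀ = (6·0 + 7·1 + 6·0 + 2·0; 7·0 + 3·1 + 4·0 + 6·0; 6·0 + 4·1 + 3·0 + 5·0; 2·0 + 6·1 + 5·0 + 2·0) = (7, 3, 4, 6)
w2 = Lw1 = (6·7 + 7·3 + 6·4 + 2·6; 7·7 + 3·3 + 4·4 + 6·6; 6·7 + 4·3 + 3·4 + 5·6; 2·7 + 6·3 + 5·4 + 2·6) = (99, 110, 96, 64)
The requested component of w2 is 64.

64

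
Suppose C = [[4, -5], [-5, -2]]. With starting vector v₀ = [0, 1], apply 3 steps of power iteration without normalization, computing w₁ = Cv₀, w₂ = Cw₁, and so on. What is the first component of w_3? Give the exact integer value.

w1 = Cv₀ = (-5, -2)
w2 = Cw1 = (-10, 29)
w3 = Cw2 = (-185, -8)
The requested component of w3 is -185.

-185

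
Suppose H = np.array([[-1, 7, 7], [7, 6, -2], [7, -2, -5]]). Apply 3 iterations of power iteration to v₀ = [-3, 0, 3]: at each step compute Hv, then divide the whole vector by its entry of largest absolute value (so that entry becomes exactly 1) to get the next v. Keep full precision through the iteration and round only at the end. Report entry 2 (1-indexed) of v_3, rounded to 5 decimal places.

Hv0 = (24.000000, -27.000000, -36.000000); divide by -36.000000 → v1 = (-0.666667, 0.750000, 1.000000)
Hv1 = (12.916667, -2.166667, -11.166667); divide by 12.916667 → v2 = (1.000000, -0.167742, -0.864516)
Hv2 = (-8.225806, 7.722581, 11.658065); divide by 11.658065 → v3 = (-0.705589, 0.662424, 1.000000)
Requested entry of v3: -3591/-5421 = 0.66242

0.66242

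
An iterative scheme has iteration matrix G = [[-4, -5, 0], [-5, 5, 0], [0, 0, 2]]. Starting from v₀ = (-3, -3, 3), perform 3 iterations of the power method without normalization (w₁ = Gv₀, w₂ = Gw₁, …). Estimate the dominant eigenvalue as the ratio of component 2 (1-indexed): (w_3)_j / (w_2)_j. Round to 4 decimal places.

λ ≈ 1.0000

w1 = Gv₀ = ((-4)·(-3) + (-5)·(-3) + 0·3; (-5)·(-3) + 5·(-3) + 0·3; 0·(-3) + 0·(-3) + 2·3) = (27, 0, 6)
w2 = Gw1 = ((-4)·27 + (-5)·0 + 0·6; (-5)·27 + 5·0 + 0·6; 0·27 + 0·0 + 2·6) = (-108, -135, 12)
w3 = Gw2 = (1107, -135, 24)
Ratio at component: -135 / -135 = 1.0000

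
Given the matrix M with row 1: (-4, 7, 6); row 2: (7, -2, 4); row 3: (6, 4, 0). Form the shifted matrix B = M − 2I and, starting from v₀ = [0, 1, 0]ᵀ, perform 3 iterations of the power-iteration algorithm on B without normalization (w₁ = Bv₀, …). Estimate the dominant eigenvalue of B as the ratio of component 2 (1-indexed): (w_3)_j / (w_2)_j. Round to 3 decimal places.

B = M − 2I has rows (-6, 7, 6); (7, -4, 4); (6, 4, -2)
w1 = Bv₀ = ((-6)·0 + 7·1 + 6·0; 7·0 + (-4)·1 + 4·0; 6·0 + 4·1 + (-2)·0) = (7, -4, 4)
w2 = Bw1 = ((-6)·7 + 7·(-4) + 6·4; 7·7 + (-4)·(-4) + 4·4; 6·7 + 4·(-4) + (-2)·4) = (-46, 81, 18)
w3 = Bw2 = (951, -574, 12)
Ratio: -574/81 = -7.086

-7.086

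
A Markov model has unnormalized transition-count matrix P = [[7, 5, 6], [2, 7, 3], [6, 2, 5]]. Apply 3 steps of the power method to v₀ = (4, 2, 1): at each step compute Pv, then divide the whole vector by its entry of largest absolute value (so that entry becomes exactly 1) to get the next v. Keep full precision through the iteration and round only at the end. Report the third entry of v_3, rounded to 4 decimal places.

0.7587

Pv0 = (44.00000, 25.00000, 33.00000); divide by 44.00000 → v1 = (1.00000, 0.56818, 0.75000)
Pv1 = (14.34091, 8.22727, 10.88636); divide by 14.34091 → v2 = (1.00000, 0.57369, 0.75911)
Pv2 = (14.42314, 8.29319, 10.94295); divide by 14.42314 → v3 = (1.00000, 0.57499, 0.75871)
Requested entry of v3: 6905/9101 = 0.7587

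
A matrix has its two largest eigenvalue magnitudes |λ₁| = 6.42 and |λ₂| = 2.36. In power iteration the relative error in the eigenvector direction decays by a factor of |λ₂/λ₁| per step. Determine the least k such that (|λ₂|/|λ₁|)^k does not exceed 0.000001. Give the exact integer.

14

|λ₂/λ₁| = 2.36/6.42 = 0.36760
Need k ≥ ln(0.000001) / ln(0.36760) = -13.8155 / -1.0008 ≈ 13.805
Smallest integer k satisfying the bound: 14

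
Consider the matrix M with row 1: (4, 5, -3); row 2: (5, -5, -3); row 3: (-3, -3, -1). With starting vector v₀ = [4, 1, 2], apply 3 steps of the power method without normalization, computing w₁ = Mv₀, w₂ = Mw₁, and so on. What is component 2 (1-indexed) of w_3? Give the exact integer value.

540

w1 = Mv₀ = (15, 9, -17)
w2 = Mw1 = (156, 81, -55)
w3 = Mw2 = (1194, 540, -656)
The requested component of w3 is 540.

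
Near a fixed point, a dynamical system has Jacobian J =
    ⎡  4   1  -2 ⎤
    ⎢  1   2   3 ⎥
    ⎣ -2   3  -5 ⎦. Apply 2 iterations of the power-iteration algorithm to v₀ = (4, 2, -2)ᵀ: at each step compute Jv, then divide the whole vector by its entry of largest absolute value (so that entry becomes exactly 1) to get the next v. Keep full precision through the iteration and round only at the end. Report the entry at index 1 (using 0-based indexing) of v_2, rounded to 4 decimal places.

Jv0 = (22.00000, 2.00000, 8.00000); divide by 22.00000 → v1 = (1.00000, 0.09091, 0.36364)
Jv1 = (3.36364, 2.27273, -3.54545); divide by -3.54545 → v2 = (-0.94872, -0.64103, 1.00000)
Requested entry of v2: 50/-78 = -0.6410

-0.6410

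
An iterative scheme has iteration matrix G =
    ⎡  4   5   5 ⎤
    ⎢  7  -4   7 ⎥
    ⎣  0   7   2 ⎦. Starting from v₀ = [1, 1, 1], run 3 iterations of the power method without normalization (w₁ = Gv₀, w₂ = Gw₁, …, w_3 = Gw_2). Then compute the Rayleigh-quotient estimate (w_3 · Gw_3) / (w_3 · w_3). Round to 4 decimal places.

10.8711

w1 = Gv₀ = (14, 10, 9)
w2 = Gw1 = (151, 121, 88)
w3 = Gw2 = (1649, 1189, 1023)
Gw3 = (17656, 13948, 10369)
w3·Gw3 = 1649·17656 + 1189·13948 + 1023·10369 = 56306403; w3·w3 = 1649·1649 + 1189·1189 + 1023·1023 = 5179451
λ ≈ 56306403/5179451 = 10.8711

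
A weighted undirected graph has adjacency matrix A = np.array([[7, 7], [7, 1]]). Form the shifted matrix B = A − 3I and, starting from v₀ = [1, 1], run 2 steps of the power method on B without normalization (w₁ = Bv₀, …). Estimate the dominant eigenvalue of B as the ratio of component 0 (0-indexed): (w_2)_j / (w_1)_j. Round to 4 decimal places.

B = A − 3I has rows (4, 7); (7, -2)
w1 = Bv₀ = (4·1 + 7·1; 7·1 + (-2)·1) = (11, 5)
w2 = Bw1 = (4·11 + 7·5; 7·11 + (-2)·5) = (79, 67)
Ratio: 79/11 = 7.1818

μ ≈ 7.1818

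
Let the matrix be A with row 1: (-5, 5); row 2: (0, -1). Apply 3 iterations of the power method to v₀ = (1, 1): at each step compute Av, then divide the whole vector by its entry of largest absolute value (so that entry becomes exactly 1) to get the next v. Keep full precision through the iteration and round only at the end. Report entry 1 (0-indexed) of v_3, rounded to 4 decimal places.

-0.0333

Av0 = (0.00000, -1.00000); divide by -1.00000 → v1 = (0.00000, 1.00000)
Av1 = (5.00000, -1.00000); divide by 5.00000 → v2 = (1.00000, -0.20000)
Av2 = (-6.00000, 0.20000); divide by -6.00000 → v3 = (1.00000, -0.03333)
Requested entry of v3: -1/30 = -0.0333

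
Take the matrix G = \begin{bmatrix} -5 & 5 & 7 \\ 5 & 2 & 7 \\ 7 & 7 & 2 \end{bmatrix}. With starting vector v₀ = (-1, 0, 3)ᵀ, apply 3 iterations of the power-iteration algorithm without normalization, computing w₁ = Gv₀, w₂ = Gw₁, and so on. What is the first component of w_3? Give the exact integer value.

3104

w1 = Gv₀ = ((-5)·(-1) + 5·0 + 7·3; 5·(-1) + 2·0 + 7·3; 7·(-1) + 7·0 + 2·3) = (26, 16, -1)
w2 = Gw1 = ((-5)·26 + 5·16 + 7·(-1); 5·26 + 2·16 + 7·(-1); 7·26 + 7·16 + 2·(-1)) = (-57, 155, 292)
w3 = Gw2 = (3104, 2069, 1270)
The requested component of w3 is 3104.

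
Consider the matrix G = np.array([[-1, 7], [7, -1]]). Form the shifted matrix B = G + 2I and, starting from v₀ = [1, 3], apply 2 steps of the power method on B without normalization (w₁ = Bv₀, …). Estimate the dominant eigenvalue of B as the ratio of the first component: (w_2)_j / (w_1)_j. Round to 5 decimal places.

B = G + 2I has rows (1, 7); (7, 1)
w1 = Bv₀ = (1·1 + 7·3; 7·1 + 1·3) = (22, 10)
w2 = Bw1 = (1·22 + 7·10; 7·22 + 1·10) = (92, 164)
Ratio: 92/22 = 4.18182

μ ≈ 4.18182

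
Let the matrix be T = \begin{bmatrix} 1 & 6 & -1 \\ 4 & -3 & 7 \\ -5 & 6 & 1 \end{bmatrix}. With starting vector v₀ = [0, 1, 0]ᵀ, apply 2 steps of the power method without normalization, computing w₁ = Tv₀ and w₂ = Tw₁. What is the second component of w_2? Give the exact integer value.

w1 = Tv₀ = (1·0 + 6·1 + (-1)·0; 4·0 + (-3)·1 + 7·0; (-5)·0 + 6·1 + 1·0) = (6, -3, 6)
w2 = Tw1 = (1·6 + 6·(-3) + (-1)·6; 4·6 + (-3)·(-3) + 7·6; (-5)·6 + 6·(-3) + 1·6) = (-18, 75, -42)
The requested component of w2 is 75.

75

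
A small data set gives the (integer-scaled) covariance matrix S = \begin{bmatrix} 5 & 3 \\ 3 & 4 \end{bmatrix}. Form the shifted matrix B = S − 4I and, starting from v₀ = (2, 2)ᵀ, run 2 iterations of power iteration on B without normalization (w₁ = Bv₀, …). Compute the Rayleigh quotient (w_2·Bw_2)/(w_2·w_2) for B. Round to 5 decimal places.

3.53035

B = S − 4I has rows (1, 3); (3, 0)
w1 = Bv₀ = (1·2 + 3·2; 3·2 + 0·2) = (8, 6)
w2 = Bw1 = (1·8 + 3·6; 3·8 + 0·6) = (26, 24)
Bw2 = (98, 78)
w2·Bw2 = 4420; w2·w2 = 1252; μ ≈ 4420/1252 = 3.53035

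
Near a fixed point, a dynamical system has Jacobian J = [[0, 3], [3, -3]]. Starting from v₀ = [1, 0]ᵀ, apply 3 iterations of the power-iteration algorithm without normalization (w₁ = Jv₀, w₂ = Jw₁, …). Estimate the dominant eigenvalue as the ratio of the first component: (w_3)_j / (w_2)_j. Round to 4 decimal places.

w1 = Jv₀ = (0, 3)
w2 = Jw1 = (9, -9)
w3 = Jw2 = (-27, 54)
Ratio at component: -27 / 9 = -3.0000

-3.0000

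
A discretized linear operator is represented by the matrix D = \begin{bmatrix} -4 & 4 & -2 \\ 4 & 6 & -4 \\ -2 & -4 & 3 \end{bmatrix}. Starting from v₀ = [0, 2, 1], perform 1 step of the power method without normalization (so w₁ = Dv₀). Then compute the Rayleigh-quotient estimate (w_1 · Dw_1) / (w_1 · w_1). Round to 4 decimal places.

w1 = Dv₀ = ((-4)·0 + 4·2 + (-2)·1; 4·0 + 6·2 + (-4)·1; (-2)·0 + (-4)·2 + 3·1) = (6, 8, -5)
Dw1 = (18, 92, -59)
w1·Dw1 = 6·18 + 8·92 + (-5)·(-59) = 1139; w1·w1 = 6·6 + 8·8 + (-5)·(-5) = 125
λ ≈ 1139/125 = 9.1120

9.1120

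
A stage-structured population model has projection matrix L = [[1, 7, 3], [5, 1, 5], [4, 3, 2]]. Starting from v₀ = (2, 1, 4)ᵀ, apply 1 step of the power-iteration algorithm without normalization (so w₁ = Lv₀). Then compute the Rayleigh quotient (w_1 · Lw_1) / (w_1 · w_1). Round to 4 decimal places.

w1 = Lv₀ = (21, 31, 19)
Lw1 = (295, 231, 215)
w1·Lw1 = 21·295 + 31·231 + 19·215 = 17441; w1·w1 = 21·21 + 31·31 + 19·19 = 1763
λ ≈ 17441/1763 = 9.8928

λ ≈ 9.8928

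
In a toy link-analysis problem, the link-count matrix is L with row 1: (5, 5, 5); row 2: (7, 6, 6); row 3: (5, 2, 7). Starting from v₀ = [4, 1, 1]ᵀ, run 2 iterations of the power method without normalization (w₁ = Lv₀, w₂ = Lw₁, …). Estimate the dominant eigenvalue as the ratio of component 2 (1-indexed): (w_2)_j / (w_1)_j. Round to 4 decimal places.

w1 = Lv₀ = (5·4 + 5·1 + 5·1; 7·4 + 6·1 + 6·1; 5·4 + 2·1 + 7·1) = (30, 40, 29)
w2 = Lw1 = (5·30 + 5·40 + 5·29; 7·30 + 6·40 + 6·29; 5·30 + 2·40 + 7·29) = (495, 624, 433)
Ratio at component: 624 / 40 = 15.6000

λ ≈ 15.6000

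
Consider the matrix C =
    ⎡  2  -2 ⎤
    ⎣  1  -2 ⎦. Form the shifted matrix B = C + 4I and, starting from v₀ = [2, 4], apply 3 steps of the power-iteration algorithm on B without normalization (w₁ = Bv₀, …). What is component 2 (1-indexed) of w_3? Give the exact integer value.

52

B = C + 4I has rows (6, -2); (1, 2)
w1 = Bv₀ = (6·2 + (-2)·4; 1·2 + 2·4) = (4, 10)
w2 = Bw1 = (6·4 + (-2)·10; 1·4 + 2·10) = (4, 24)
w3 = Bw2 = (-24, 52)
Requested component of w3: 52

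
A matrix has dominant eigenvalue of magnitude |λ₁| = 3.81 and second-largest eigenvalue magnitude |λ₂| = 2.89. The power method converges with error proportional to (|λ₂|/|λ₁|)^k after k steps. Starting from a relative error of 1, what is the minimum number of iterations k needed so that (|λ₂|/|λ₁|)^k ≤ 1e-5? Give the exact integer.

42

|λ₂/λ₁| = 2.89/3.81 = 0.75853
Need k ≥ ln(1e-5) / ln(0.75853) = -11.5129 / -0.2764 ≈ 41.657
Smallest integer k satisfying the bound: 42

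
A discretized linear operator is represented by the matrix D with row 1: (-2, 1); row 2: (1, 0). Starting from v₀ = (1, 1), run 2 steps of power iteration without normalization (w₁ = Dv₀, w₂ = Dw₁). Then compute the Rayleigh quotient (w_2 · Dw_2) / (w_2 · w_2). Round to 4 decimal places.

w1 = Dv₀ = ((-2)·1 + 1·1; 1·1 + 0·1) = (-1, 1)
w2 = Dw1 = ((-2)·(-1) + 1·1; 1·(-1) + 0·1) = (3, -1)
Dw2 = (-7, 3)
w2·Dw2 = 3·(-7) + (-1)·3 = -24; w2·w2 = 3·3 + (-1)·(-1) = 10
λ ≈ -24/10 = -2.4000

-2.4000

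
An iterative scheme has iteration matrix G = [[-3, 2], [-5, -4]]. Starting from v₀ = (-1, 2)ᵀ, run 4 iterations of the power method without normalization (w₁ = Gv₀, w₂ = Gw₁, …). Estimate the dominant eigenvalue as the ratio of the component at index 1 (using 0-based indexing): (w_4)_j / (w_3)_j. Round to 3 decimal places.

w1 = Gv₀ = ((-3)·(-1) + 2·2; (-5)·(-1) + (-4)·2) = (7, -3)
w2 = Gw1 = ((-3)·7 + 2·(-3); (-5)·7 + (-4)·(-3)) = (-27, -23)
w3 = Gw2 = (35, 227)
w4 = Gw3 = (349, -1083)
Ratio at component: -1083 / 227 = -4.771

λ ≈ -4.771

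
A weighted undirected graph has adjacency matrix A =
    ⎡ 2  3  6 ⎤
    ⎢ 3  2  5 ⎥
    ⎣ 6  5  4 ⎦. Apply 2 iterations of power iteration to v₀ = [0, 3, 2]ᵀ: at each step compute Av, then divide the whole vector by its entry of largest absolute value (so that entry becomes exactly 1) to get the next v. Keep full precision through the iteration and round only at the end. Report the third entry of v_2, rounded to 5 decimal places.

1.00000

Av0 = (21.000000, 16.000000, 23.000000); divide by 23.000000 → v1 = (0.913043, 0.695652, 1.000000)
Av1 = (9.913043, 9.130435, 12.956522); divide by 12.956522 → v2 = (0.765101, 0.704698, 1.000000)
Requested entry of v2: 298/298 = 1.00000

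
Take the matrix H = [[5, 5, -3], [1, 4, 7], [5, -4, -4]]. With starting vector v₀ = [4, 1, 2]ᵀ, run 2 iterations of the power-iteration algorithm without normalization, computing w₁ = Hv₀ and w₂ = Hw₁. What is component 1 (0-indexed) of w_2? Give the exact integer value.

163

w1 = Hv₀ = (5·4 + 5·1 + (-3)·2; 1·4 + 4·1 + 7·2; 5·4 + (-4)·1 + (-4)·2) = (19, 22, 8)
w2 = Hw1 = (5·19 + 5·22 + (-3)·8; 1·19 + 4·22 + 7·8; 5·19 + (-4)·22 + (-4)·8) = (181, 163, -25)
The requested component of w2 is 163.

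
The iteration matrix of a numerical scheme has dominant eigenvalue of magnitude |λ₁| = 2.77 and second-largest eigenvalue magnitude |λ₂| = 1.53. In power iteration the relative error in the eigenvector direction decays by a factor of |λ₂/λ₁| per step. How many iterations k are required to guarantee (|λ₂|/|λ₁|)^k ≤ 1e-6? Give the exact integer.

24

|λ₂/λ₁| = 1.53/2.77 = 0.55235
Need k ≥ ln(1e-6) / ln(0.55235) = -13.8155 / -0.5936 ≈ 23.275
Smallest integer k satisfying the bound: 24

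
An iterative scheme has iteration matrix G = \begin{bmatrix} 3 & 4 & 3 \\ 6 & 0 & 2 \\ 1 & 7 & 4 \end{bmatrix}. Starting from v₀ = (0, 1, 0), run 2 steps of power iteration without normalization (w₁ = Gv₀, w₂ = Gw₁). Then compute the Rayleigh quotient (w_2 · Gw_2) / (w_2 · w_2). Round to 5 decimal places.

9.85971

w1 = Gv₀ = (3·0 + 4·1 + 3·0; 6·0 + 0·1 + 2·0; 1·0 + 7·1 + 4·0) = (4, 0, 7)
w2 = Gw1 = (3·4 + 4·0 + 3·7; 6·4 + 0·0 + 2·7; 1·4 + 7·0 + 4·7) = (33, 38, 32)
Gw2 = (347, 262, 427)
w2·Gw2 = 33·347 + 38·262 + 32·427 = 35071; w2·w2 = 33·33 + 38·38 + 32·32 = 3557
λ ≈ 35071/3557 = 9.85971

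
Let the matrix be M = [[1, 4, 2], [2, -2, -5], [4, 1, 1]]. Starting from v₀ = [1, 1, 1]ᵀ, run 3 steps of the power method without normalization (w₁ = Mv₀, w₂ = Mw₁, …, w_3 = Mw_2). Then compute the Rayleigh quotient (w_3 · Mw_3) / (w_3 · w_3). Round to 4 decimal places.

-2.4248

w1 = Mv₀ = (7, -5, 6)
w2 = Mw1 = (-1, -6, 29)
w3 = Mw2 = (33, -135, 19)
Mw3 = (-469, 241, 16)
w3·Mw3 = 33·(-469) + (-135)·241 + 19·16 = -47708; w3·w3 = 33·33 + (-135)·(-135) + 19·19 = 19675
λ ≈ -47708/19675 = -2.4248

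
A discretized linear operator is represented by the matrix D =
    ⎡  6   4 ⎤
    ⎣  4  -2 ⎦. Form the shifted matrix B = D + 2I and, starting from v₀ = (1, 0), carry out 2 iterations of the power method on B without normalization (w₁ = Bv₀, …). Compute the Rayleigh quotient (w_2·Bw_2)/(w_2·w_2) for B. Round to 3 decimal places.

9.655

B = D + 2I has rows (8, 4); (4, 0)
w1 = Bv₀ = (8·1 + 4·0; 4·1 + 0·0) = (8, 4)
w2 = Bw1 = (8·8 + 4·4; 4·8 + 0·4) = (80, 32)
Bw2 = (768, 320)
w2·Bw2 = 71680; w2·w2 = 7424; μ ≈ 71680/7424 = 9.655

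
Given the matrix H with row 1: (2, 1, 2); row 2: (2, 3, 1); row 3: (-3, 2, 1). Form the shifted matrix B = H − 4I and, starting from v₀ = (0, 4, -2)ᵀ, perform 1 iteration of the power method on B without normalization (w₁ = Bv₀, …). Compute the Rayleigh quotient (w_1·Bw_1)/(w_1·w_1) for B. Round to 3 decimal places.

B = H − 4I has rows (-2, 1, 2); (2, -1, 1); (-3, 2, -3)
w1 = Bv₀ = (0, -6, 14)
Bw1 = (22, 20, -54)
w1·Bw1 = -876; w1·w1 = 232; μ ≈ -876/232 = -3.776

μ ≈ -3.776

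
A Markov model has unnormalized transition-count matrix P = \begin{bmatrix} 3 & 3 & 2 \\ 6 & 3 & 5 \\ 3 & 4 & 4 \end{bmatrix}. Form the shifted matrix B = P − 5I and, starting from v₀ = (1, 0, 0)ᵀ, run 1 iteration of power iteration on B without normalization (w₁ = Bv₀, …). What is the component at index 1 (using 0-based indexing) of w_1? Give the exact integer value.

B = P − 5I has rows (-2, 3, 2); (6, -2, 5); (3, 4, -1)
w1 = Bv₀ = (-2, 6, 3)
Requested component of w1: 6

6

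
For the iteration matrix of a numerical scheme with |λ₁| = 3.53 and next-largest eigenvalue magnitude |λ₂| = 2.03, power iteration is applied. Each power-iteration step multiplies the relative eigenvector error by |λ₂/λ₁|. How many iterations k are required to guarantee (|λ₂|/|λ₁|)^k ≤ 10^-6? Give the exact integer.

25

|λ₂/λ₁| = 2.03/3.53 = 0.57507
Need k ≥ ln(10^-6) / ln(0.57507) = -13.8155 / -0.5533 ≈ 24.971
Smallest integer k satisfying the bound: 25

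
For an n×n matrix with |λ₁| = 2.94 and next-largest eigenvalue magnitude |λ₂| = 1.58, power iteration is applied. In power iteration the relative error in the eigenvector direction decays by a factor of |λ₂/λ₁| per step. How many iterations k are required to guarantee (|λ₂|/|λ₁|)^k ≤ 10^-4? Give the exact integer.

|λ₂/λ₁| = 1.58/2.94 = 0.53741
Need k ≥ ln(10^-4) / ln(0.53741) = -9.2103 / -0.6210 ≈ 14.832
Smallest integer k satisfying the bound: 15

15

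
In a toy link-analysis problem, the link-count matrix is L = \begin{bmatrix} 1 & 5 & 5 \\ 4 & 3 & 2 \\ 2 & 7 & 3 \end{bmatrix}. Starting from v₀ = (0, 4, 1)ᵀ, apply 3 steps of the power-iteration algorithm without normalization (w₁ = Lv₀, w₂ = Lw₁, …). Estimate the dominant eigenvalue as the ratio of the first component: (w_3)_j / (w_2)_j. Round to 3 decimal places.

λ ≈ 9.900

w1 = Lv₀ = (1·0 + 5·4 + 5·1; 4·0 + 3·4 + 2·1; 2·0 + 7·4 + 3·1) = (25, 14, 31)
w2 = Lw1 = (1·25 + 5·14 + 5·31; 4·25 + 3·14 + 2·31; 2·25 + 7·14 + 3·31) = (250, 204, 241)
w3 = Lw2 = (2475, 2094, 2651)
Ratio at component: 2475 / 250 = 9.900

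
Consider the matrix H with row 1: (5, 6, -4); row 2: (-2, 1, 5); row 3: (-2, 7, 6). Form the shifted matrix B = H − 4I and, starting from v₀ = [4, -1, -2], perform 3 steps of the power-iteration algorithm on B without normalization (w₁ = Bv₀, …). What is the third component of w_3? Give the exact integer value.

B = H − 4I has rows (1, 6, -4); (-2, -3, 5); (-2, 7, 2)
w1 = Bv₀ = (1·4 + 6·(-1) + (-4)·(-2); (-2)·4 + (-3)·(-1) + 5·(-2); (-2)·4 + 7·(-1) + 2·(-2)) = (6, -15, -19)
w2 = Bw1 = (1·6 + 6·(-15) + (-4)·(-19); (-2)·6 + (-3)·(-15) + 5·(-19); (-2)·6 + 7·(-15) + 2·(-19)) = (-8, -62, -155)
w3 = Bw2 = (240, -573, -728)
Requested component of w3: -728

-728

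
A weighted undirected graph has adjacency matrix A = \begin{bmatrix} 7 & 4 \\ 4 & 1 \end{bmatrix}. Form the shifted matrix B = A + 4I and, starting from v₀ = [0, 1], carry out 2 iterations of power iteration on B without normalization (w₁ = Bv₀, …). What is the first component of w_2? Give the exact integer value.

64

B = A + 4I has rows (11, 4); (4, 5)
w1 = Bv₀ = (4, 5)
w2 = Bw1 = (64, 41)
Requested component of w2: 64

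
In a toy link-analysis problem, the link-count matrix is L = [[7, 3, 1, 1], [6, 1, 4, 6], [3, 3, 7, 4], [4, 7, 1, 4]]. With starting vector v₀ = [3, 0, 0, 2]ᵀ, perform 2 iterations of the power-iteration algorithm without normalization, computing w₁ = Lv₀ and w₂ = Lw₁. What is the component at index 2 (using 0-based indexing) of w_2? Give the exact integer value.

358

w1 = Lv₀ = (7·3 + 3·0 + 1·0 + 1·2; 6·3 + 1·0 + 4·0 + 6·2; 3·3 + 3·0 + 7·0 + 4·2; 4·3 + 7·0 + 1·0 + 4·2) = (23, 30, 17, 20)
w2 = Lw1 = (7·23 + 3·30 + 1·17 + 1·20; 6·23 + 1·30 + 4·17 + 6·20; 3·23 + 3·30 + 7·17 + 4·20; 4·23 + 7·30 + 1·17 + 4·20) = (288, 356, 358, 399)
The requested component of w2 is 358.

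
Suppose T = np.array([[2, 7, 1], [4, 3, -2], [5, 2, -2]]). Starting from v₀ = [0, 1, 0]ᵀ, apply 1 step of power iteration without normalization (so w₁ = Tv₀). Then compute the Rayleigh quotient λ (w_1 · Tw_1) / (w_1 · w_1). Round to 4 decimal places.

6.9677

w1 = Tv₀ = (2·0 + 7·1 + 1·0; 4·0 + 3·1 + (-2)·0; 5·0 + 2·1 + (-2)·0) = (7, 3, 2)
Tw1 = (37, 33, 37)
w1·Tw1 = 7·37 + 3·33 + 2·37 = 432; w1·w1 = 7·7 + 3·3 + 2·2 = 62
λ ≈ 432/62 = 6.9677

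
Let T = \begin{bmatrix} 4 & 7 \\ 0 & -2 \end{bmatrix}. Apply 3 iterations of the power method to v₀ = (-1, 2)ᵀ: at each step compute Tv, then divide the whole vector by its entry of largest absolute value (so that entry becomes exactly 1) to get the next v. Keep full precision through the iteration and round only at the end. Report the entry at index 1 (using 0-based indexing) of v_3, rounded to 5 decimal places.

-0.15385

Tv0 = (10.000000, -4.000000); divide by 10.000000 → v1 = (1.000000, -0.400000)
Tv1 = (1.200000, 0.800000); divide by 1.200000 → v2 = (1.000000, 0.666667)
Tv2 = (8.666667, -1.333333); divide by 8.666667 → v3 = (1.000000, -0.153846)
Requested entry of v3: -16/104 = -0.15385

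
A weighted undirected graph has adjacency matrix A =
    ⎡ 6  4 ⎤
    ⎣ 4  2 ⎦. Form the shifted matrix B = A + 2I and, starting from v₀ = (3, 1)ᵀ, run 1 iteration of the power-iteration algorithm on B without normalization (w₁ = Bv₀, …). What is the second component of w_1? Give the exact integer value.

B = A + 2I has rows (8, 4); (4, 4)
w1 = Bv₀ = (8·3 + 4·1; 4·3 + 4·1) = (28, 16)
Requested component of w1: 16

16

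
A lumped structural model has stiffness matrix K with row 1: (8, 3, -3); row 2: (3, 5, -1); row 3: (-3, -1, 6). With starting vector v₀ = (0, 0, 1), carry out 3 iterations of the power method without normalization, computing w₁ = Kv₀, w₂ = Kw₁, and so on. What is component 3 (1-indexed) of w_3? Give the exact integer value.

w1 = Kv₀ = (8·0 + 3·0 + (-3)·1; 3·0 + 5·0 + (-1)·1; (-3)·0 + (-1)·0 + 6·1) = (-3, -1, 6)
w2 = Kw1 = (8·(-3) + 3·(-1) + (-3)·6; 3·(-3) + 5·(-1) + (-1)·6; (-3)·(-3) + (-1)·(-1) + 6·6) = (-45, -20, 46)
w3 = Kw2 = (-558, -281, 431)
The requested component of w3 is 431.

431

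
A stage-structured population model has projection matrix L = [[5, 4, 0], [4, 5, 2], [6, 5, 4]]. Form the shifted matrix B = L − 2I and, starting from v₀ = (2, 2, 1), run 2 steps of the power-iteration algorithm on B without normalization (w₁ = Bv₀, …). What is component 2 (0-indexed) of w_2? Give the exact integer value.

212

B = L − 2I has rows (3, 4, 0); (4, 3, 2); (6, 5, 2)
w1 = Bv₀ = (3·2 + 4·2 + 0·1; 4·2 + 3·2 + 2·1; 6·2 + 5·2 + 2·1) = (14, 16, 24)
w2 = Bw1 = (3·14 + 4·16 + 0·24; 4·14 + 3·16 + 2·24; 6·14 + 5·16 + 2·24) = (106, 152, 212)
Requested component of w2: 212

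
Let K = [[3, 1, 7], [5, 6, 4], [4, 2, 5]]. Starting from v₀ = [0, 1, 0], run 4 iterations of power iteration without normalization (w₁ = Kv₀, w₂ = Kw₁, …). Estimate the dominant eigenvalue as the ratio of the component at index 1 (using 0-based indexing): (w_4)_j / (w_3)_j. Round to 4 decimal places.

λ ≈ 11.4191

w1 = Kv₀ = (1, 6, 2)
w2 = Kw1 = (23, 49, 26)
w3 = Kw2 = (300, 513, 320)
w4 = Kw3 = (3653, 5858, 3826)
Ratio at component: 5858 / 513 = 11.4191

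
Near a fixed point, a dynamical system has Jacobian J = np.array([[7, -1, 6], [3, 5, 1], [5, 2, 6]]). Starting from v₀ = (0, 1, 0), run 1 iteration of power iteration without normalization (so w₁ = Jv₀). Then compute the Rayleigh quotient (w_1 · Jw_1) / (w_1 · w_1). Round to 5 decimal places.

5.13333

w1 = Jv₀ = (7·0 + (-1)·1 + 6·0; 3·0 + 5·1 + 1·0; 5·0 + 2·1 + 6·0) = (-1, 5, 2)
Jw1 = (0, 24, 17)
w1·Jw1 = (-1)·0 + 5·24 + 2·17 = 154; w1·w1 = (-1)·(-1) + 5·5 + 2·2 = 30
λ ≈ 154/30 = 5.13333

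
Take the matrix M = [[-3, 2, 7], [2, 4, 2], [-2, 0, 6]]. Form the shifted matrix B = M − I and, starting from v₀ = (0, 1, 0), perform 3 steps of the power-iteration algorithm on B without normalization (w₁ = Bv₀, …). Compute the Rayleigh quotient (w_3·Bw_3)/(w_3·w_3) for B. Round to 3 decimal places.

2.573

B = M − I has rows (-4, 2, 7); (2, 3, 2); (-2, 0, 5)
w1 = Bv₀ = ((-4)·0 + 2·1 + 7·0; 2·0 + 3·1 + 2·0; (-2)·0 + 0·1 + 5·0) = (2, 3, 0)
w2 = Bw1 = ((-4)·2 + 2·3 + 7·0; 2·2 + 3·3 + 2·0; (-2)·2 + 0·3 + 5·0) = (-2, 13, -4)
w3 = Bw2 = (6, 27, -16)
Bw3 = (-82, 61, -92)
w3·Bw3 = 2627; w3·w3 = 1021; μ ≈ 2627/1021 = 2.573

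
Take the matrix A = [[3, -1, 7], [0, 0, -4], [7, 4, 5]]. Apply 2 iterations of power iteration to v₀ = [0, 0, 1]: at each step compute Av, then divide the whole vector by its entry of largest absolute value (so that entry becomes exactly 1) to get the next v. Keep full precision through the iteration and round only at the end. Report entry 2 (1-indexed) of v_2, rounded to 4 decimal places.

Av0 = (7.00000, -4.00000, 5.00000); divide by 7.00000 → v1 = (1.00000, -0.57143, 0.71429)
Av1 = (8.57143, -2.85714, 8.28571); divide by 8.57143 → v2 = (1.00000, -0.33333, 0.96667)
Requested entry of v2: -20/60 = -0.3333

-0.3333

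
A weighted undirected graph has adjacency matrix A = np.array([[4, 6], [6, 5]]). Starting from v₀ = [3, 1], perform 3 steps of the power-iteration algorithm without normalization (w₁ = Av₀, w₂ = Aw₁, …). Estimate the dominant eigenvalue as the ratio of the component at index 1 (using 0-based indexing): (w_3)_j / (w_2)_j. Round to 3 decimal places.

w1 = Av₀ = (4·3 + 6·1; 6·3 + 5·1) = (18, 23)
w2 = Aw1 = (4·18 + 6·23; 6·18 + 5·23) = (210, 223)
w3 = Aw2 = (2178, 2375)
Ratio at component: 2375 / 223 = 10.650

λ ≈ 10.650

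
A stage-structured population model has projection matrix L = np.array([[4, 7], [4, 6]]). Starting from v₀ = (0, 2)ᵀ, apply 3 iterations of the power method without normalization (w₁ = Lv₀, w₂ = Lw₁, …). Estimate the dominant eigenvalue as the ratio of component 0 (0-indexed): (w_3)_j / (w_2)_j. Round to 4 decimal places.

w1 = Lv₀ = (4·0 + 7·2; 4·0 + 6·2) = (14, 12)
w2 = Lw1 = (4·14 + 7·12; 4·14 + 6·12) = (140, 128)
w3 = Lw2 = (1456, 1328)
Ratio at component: 1456 / 140 = 10.4000

λ ≈ 10.4000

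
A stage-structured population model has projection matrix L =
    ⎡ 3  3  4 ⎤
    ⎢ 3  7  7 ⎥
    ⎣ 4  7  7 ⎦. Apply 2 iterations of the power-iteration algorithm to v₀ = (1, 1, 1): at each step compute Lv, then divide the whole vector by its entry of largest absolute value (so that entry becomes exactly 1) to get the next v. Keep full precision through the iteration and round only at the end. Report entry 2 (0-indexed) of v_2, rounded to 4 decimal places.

Lv0 = (10.00000, 17.00000, 18.00000); divide by 18.00000 → v1 = (0.55556, 0.94444, 1.00000)
Lv1 = (8.50000, 15.27778, 15.83333); divide by 15.83333 → v2 = (0.53684, 0.96491, 1.00000)
Requested entry of v2: 285/285 = 1.0000

1.0000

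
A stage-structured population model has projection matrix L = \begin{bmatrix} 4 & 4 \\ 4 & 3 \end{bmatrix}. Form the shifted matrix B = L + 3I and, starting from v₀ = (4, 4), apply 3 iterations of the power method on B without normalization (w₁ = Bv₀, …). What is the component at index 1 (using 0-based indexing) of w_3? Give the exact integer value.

4368

B = L + 3I has rows (7, 4); (4, 6)
w1 = Bv₀ = (7·4 + 4·4; 4·4 + 6·4) = (44, 40)
w2 = Bw1 = (7·44 + 4·40; 4·44 + 6·40) = (468, 416)
w3 = Bw2 = (4940, 4368)
Requested component of w3: 4368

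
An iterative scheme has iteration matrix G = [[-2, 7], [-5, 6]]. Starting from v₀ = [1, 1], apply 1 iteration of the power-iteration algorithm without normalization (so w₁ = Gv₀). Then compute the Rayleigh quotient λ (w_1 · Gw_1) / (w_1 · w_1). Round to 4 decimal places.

λ ≈ -1.3077

w1 = Gv₀ = (5, 1)
Gw1 = (-3, -19)
w1·Gw1 = 5·(-3) + 1·(-19) = -34; w1·w1 = 5·5 + 1·1 = 26
λ ≈ -34/26 = -1.3077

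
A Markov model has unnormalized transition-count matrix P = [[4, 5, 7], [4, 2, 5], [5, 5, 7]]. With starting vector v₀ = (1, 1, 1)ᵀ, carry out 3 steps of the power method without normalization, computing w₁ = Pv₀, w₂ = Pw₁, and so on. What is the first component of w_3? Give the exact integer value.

3585

w1 = Pv₀ = (4·1 + 5·1 + 7·1; 4·1 + 2·1 + 5·1; 5·1 + 5·1 + 7·1) = (16, 11, 17)
w2 = Pw1 = (4·16 + 5·11 + 7·17; 4·16 + 2·11 + 5·17; 5·16 + 5·11 + 7·17) = (238, 171, 254)
w3 = Pw2 = (3585, 2564, 3823)
The requested component of w3 is 3585.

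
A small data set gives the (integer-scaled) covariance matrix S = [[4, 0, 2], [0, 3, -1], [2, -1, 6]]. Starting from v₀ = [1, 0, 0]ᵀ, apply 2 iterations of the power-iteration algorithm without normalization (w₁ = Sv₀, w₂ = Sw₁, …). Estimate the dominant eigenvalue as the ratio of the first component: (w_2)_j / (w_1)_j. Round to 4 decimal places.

w1 = Sv₀ = (4, 0, 2)
w2 = Sw1 = (20, -2, 20)
Ratio at component: 20 / 4 = 5.0000

5.0000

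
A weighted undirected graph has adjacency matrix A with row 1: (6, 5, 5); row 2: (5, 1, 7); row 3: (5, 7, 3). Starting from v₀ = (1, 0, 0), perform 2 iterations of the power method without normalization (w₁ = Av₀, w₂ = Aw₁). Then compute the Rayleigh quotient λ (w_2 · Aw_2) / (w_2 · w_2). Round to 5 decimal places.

λ ≈ 14.75588

w1 = Av₀ = (6·1 + 5·0 + 5·0; 5·1 + 1·0 + 7·0; 5·1 + 7·0 + 3·0) = (6, 5, 5)
w2 = Aw1 = (6·6 + 5·5 + 5·5; 5·6 + 1·5 + 7·5; 5·6 + 7·5 + 3·5) = (86, 70, 80)
Aw2 = (1266, 1060, 1160)
w2·Aw2 = 86·1266 + 70·1060 + 80·1160 = 275876; w2·w2 = 86·86 + 70·70 + 80·80 = 18696
λ ≈ 275876/18696 = 14.75588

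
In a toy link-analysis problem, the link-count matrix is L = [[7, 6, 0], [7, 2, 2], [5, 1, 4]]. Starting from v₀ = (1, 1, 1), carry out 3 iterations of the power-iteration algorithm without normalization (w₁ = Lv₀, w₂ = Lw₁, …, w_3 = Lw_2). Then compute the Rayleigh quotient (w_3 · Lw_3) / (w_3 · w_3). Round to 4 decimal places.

λ ≈ 12.0418

w1 = Lv₀ = (7·1 + 6·1 + 0·1; 7·1 + 2·1 + 2·1; 5·1 + 1·1 + 4·1) = (13, 11, 10)
w2 = Lw1 = (7·13 + 6·11 + 0·10; 7·13 + 2·11 + 2·10; 5·13 + 1·11 + 4·10) = (157, 133, 116)
w3 = Lw2 = (1897, 1597, 1382)
Lw3 = (22861, 19237, 16610)
w3·Lw3 = 1897·22861 + 1597·19237 + 1382·16610 = 97043826; w3·w3 = 1897·1897 + 1597·1597 + 1382·1382 = 8058942
λ ≈ 97043826/8058942 = 12.0418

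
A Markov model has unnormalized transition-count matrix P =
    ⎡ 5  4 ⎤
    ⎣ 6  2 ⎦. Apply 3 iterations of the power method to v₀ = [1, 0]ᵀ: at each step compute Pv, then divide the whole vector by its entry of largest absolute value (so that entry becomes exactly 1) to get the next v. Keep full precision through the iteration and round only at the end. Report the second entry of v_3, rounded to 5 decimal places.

0.91525

Pv0 = (5.000000, 6.000000); divide by 6.000000 → v1 = (0.833333, 1.000000)
Pv1 = (8.166667, 7.000000); divide by 8.166667 → v2 = (1.000000, 0.857143)
Pv2 = (8.428571, 7.714286); divide by 8.428571 → v3 = (1.000000, 0.915254)
Requested entry of v3: 378/413 = 0.91525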